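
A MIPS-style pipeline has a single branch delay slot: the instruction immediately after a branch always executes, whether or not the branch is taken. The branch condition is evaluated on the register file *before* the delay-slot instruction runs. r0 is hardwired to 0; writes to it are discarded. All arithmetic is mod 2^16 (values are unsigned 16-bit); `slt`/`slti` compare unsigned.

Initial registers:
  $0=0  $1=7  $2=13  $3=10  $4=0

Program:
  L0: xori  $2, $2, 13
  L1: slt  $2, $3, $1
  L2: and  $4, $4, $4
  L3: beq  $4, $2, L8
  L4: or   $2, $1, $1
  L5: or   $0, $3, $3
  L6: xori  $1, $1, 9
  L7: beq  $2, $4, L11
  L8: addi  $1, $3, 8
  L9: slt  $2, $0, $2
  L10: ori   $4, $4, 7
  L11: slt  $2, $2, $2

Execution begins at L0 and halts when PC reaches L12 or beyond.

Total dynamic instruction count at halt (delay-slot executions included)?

#0 xori  $2, $2, 13 ; 0/7/0/10/0
#1 slt  $2, $3, $1 ; 0/7/0/10/0
#2 and  $4, $4, $4 ; 0/7/0/10/0
#3 beq  $4, $2, L8 ; 0/7/0/10/0 ; →target
#4 or   $2, $1, $1 ; 0/7/7/10/0
#8 addi  $1, $3, 8 ; 0/18/7/10/0
#9 slt  $2, $0, $2 ; 0/18/1/10/0
#10 ori   $4, $4, 7 ; 0/18/1/10/7
#11 slt  $2, $2, $2 ; 0/18/0/10/7

9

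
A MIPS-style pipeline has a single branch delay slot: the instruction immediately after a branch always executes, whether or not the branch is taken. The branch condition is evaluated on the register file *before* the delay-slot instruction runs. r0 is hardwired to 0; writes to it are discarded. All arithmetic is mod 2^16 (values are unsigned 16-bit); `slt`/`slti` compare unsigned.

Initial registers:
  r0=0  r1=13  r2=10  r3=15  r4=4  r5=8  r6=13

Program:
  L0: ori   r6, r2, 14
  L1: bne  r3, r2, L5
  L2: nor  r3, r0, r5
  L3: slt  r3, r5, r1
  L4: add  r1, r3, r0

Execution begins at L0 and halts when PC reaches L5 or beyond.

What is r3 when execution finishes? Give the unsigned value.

[0] ori   r6, r2, 14  →  {r0:0, r1:13, r2:10, r3:15, r4:4, r5:8, r6:14}
[1] bne  r3, r2, L5  →  {r0:0, r1:13, r2:10, r3:15, r4:4, r5:8, r6:14}  ⟨branch taken⟩
[2] nor  r3, r0, r5  →  {r0:0, r1:13, r2:10, r3:65527, r4:4, r5:8, r6:14}

65527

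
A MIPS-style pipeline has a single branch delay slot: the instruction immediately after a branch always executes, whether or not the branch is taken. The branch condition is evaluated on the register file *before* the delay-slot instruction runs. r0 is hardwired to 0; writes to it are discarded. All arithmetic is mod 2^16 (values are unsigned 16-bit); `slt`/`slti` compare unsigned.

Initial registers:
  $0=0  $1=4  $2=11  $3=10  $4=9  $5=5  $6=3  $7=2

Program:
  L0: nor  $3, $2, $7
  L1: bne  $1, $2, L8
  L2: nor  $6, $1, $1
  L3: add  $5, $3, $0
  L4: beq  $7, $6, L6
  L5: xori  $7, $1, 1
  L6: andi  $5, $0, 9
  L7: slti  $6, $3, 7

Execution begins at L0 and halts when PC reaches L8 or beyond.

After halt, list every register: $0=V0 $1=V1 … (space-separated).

  step pc=0: nor  $3, $2, $7  regs=(0,4,11,65524,9,5,3,2)
  step pc=1: bne  $1, $2, L8  cond=T  regs=(0,4,11,65524,9,5,3,2)
  step pc=2: nor  $6, $1, $1  regs=(0,4,11,65524,9,5,65531,2)

$0=0 $1=4 $2=11 $3=65524 $4=9 $5=5 $6=65531 $7=2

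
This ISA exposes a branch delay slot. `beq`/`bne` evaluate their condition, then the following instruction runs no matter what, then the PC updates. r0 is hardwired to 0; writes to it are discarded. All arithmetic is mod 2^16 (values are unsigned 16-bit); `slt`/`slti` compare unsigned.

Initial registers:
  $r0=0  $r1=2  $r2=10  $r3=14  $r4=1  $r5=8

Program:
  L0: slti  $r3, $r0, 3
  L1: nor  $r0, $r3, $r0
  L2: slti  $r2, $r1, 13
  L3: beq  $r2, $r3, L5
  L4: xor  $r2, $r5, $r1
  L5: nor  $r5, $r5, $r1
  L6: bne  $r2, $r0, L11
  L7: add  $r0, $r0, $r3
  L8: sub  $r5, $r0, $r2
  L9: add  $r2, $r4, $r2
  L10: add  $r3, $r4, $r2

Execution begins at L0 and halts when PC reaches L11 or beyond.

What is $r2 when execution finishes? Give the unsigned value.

#0 slti  $r3, $r0, 3 ; 0/2/10/1/1/8
#1 nor  $r0, $r3, $r0 ; 0/2/10/1/1/8
#2 slti  $r2, $r1, 13 ; 0/2/1/1/1/8
#3 beq  $r2, $r3, L5 ; 0/2/1/1/1/8 ; →target
#4 xor  $r2, $r5, $r1 ; 0/2/10/1/1/8
#5 nor  $r5, $r5, $r1 ; 0/2/10/1/1/65525
#6 bne  $r2, $r0, L11 ; 0/2/10/1/1/65525 ; →target
#7 add  $r0, $r0, $r3 ; 0/2/10/1/1/65525

10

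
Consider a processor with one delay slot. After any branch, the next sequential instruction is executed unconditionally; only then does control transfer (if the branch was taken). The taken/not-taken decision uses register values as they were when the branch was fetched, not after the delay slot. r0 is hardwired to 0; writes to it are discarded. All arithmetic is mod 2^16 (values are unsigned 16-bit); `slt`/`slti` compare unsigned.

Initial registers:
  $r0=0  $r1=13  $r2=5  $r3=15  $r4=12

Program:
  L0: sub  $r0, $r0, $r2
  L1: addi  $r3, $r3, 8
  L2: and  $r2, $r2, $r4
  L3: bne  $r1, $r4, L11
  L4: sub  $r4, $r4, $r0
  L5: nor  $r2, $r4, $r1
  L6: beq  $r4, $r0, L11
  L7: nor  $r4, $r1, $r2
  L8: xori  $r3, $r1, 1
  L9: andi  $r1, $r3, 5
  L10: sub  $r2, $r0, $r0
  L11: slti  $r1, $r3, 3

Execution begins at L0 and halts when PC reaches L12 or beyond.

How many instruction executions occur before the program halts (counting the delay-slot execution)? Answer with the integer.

[0] sub  $r0, $r0, $r2  →  {$r0:0, $r1:13, $r2:5, $r3:15, $r4:12}
[1] addi  $r3, $r3, 8  →  {$r0:0, $r1:13, $r2:5, $r3:23, $r4:12}
[2] and  $r2, $r2, $r4  →  {$r0:0, $r1:13, $r2:4, $r3:23, $r4:12}
[3] bne  $r1, $r4, L11  →  {$r0:0, $r1:13, $r2:4, $r3:23, $r4:12}  ⟨branch taken⟩
[4] sub  $r4, $r4, $r0  →  {$r0:0, $r1:13, $r2:4, $r3:23, $r4:12}
[11] slti  $r1, $r3, 3  →  {$r0:0, $r1:0, $r2:4, $r3:23, $r4:12}

6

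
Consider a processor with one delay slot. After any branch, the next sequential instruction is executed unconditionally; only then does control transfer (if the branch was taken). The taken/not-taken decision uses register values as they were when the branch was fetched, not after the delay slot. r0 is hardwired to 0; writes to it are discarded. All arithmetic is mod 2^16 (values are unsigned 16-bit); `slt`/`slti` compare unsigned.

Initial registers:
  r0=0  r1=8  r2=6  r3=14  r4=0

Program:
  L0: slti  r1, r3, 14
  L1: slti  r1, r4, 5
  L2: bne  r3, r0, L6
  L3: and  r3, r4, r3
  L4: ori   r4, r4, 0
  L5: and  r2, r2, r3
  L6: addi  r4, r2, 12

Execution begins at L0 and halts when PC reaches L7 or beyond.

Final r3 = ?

PC=0  slti  r1, r3, 14       | r0=0 r1=0 r2=6 r3=14 r4=0
PC=1  slti  r1, r4, 5        | r0=0 r1=1 r2=6 r3=14 r4=0
PC=2  bne  r3, r0, L6        | r0=0 r1=1 r2=6 r3=14 r4=0  [TAKEN]
PC=3  and  r3, r4, r3        | r0=0 r1=1 r2=6 r3=0 r4=0
PC=6  addi  r4, r2, 12       | r0=0 r1=1 r2=6 r3=0 r4=18

0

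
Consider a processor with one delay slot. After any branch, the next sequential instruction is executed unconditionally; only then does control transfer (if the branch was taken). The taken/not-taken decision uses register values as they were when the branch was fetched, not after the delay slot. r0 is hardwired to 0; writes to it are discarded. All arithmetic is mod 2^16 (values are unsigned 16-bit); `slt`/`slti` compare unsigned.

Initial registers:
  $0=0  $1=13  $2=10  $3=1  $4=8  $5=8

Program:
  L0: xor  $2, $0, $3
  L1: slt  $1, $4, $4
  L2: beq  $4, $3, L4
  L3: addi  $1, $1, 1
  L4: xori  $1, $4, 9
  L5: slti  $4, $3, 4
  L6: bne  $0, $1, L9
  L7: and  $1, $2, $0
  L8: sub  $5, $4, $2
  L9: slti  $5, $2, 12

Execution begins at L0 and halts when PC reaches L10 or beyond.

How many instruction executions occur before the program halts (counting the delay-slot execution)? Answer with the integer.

PC=0  xor  $2, $0, $3        | $0=0 $1=13 $2=1 $3=1 $4=8 $5=8
PC=1  slt  $1, $4, $4        | $0=0 $1=0 $2=1 $3=1 $4=8 $5=8
PC=2  beq  $4, $3, L4        | $0=0 $1=0 $2=1 $3=1 $4=8 $5=8  [not taken]
PC=3  addi  $1, $1, 1        | $0=0 $1=1 $2=1 $3=1 $4=8 $5=8
PC=4  xori  $1, $4, 9        | $0=0 $1=1 $2=1 $3=1 $4=8 $5=8
PC=5  slti  $4, $3, 4        | $0=0 $1=1 $2=1 $3=1 $4=1 $5=8
PC=6  bne  $0, $1, L9        | $0=0 $1=1 $2=1 $3=1 $4=1 $5=8  [TAKEN]
PC=7  and  $1, $2, $0        | $0=0 $1=0 $2=1 $3=1 $4=1 $5=8
PC=9  slti  $5, $2, 12       | $0=0 $1=0 $2=1 $3=1 $4=1 $5=1

9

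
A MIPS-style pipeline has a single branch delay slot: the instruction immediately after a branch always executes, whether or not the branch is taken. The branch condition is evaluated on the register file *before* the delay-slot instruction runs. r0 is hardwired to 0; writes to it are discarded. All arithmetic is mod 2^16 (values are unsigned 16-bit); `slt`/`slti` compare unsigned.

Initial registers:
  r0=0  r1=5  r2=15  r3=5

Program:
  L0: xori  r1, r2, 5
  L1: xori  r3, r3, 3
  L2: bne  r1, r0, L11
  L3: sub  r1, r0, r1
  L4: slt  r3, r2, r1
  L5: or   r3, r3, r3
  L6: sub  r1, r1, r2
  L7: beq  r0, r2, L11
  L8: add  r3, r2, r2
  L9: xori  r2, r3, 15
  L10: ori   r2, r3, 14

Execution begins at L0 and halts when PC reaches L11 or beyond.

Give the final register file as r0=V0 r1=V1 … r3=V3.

[0] xori  r1, r2, 5  →  {r0:0, r1:10, r2:15, r3:5}
[1] xori  r3, r3, 3  →  {r0:0, r1:10, r2:15, r3:6}
[2] bne  r1, r0, L11  →  {r0:0, r1:10, r2:15, r3:6}  ⟨branch taken⟩
[3] sub  r1, r0, r1  →  {r0:0, r1:65526, r2:15, r3:6}

r0=0 r1=65526 r2=15 r3=6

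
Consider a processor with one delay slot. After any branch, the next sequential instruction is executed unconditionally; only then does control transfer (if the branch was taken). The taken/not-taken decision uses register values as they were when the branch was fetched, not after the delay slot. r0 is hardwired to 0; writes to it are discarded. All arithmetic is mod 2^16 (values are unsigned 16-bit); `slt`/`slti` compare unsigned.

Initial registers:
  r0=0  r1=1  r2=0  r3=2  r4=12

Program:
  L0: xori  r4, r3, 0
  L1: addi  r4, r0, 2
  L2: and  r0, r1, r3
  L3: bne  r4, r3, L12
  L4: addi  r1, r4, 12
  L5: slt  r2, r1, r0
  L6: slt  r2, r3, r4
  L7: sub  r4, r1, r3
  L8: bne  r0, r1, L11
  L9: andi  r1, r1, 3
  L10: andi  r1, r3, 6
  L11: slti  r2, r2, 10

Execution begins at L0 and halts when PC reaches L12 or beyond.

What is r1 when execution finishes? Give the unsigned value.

#0 xori  r4, r3, 0 ; 0/1/0/2/2
#1 addi  r4, r0, 2 ; 0/1/0/2/2
#2 and  r0, r1, r3 ; 0/1/0/2/2
#3 bne  r4, r3, L12 ; 0/1/0/2/2 ; →fallthru
#4 addi  r1, r4, 12 ; 0/14/0/2/2
#5 slt  r2, r1, r0 ; 0/14/0/2/2
#6 slt  r2, r3, r4 ; 0/14/0/2/2
#7 sub  r4, r1, r3 ; 0/14/0/2/12
#8 bne  r0, r1, L11 ; 0/14/0/2/12 ; →target
#9 andi  r1, r1, 3 ; 0/2/0/2/12
#11 slti  r2, r2, 10 ; 0/2/1/2/12

2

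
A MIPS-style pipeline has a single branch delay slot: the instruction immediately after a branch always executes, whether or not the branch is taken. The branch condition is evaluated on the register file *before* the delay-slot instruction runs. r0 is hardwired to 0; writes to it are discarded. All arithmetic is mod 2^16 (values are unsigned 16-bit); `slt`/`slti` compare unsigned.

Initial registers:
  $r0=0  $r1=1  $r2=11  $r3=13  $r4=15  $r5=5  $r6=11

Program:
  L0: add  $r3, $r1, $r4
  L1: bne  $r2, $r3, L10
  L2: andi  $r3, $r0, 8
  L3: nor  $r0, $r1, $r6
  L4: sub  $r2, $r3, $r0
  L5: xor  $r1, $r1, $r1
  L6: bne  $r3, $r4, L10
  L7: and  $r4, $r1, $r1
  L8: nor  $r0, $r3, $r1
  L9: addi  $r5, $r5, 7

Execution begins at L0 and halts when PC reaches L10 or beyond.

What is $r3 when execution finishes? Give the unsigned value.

0

#0 add  $r3, $r1, $r4 ; 0/1/11/16/15/5/11
#1 bne  $r2, $r3, L10 ; 0/1/11/16/15/5/11 ; →target
#2 andi  $r3, $r0, 8 ; 0/1/11/0/15/5/11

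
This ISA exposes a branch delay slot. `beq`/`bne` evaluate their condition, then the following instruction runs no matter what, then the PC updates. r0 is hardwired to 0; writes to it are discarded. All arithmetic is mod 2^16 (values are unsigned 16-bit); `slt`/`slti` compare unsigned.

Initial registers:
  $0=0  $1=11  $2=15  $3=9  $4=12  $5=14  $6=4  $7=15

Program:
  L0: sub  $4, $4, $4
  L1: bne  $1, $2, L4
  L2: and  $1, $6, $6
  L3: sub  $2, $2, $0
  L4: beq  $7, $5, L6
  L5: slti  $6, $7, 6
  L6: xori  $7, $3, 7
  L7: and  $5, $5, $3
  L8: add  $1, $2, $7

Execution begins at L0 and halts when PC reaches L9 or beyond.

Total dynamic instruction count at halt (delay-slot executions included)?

8

  step pc=0: sub  $4, $4, $4  regs=(0,11,15,9,0,14,4,15)
  step pc=1: bne  $1, $2, L4  cond=T  regs=(0,11,15,9,0,14,4,15)
  step pc=2: and  $1, $6, $6  regs=(0,4,15,9,0,14,4,15)
  step pc=4: beq  $7, $5, L6  cond=F  regs=(0,4,15,9,0,14,4,15)
  step pc=5: slti  $6, $7, 6  regs=(0,4,15,9,0,14,0,15)
  step pc=6: xori  $7, $3, 7  regs=(0,4,15,9,0,14,0,14)
  step pc=7: and  $5, $5, $3  regs=(0,4,15,9,0,8,0,14)
  step pc=8: add  $1, $2, $7  regs=(0,29,15,9,0,8,0,14)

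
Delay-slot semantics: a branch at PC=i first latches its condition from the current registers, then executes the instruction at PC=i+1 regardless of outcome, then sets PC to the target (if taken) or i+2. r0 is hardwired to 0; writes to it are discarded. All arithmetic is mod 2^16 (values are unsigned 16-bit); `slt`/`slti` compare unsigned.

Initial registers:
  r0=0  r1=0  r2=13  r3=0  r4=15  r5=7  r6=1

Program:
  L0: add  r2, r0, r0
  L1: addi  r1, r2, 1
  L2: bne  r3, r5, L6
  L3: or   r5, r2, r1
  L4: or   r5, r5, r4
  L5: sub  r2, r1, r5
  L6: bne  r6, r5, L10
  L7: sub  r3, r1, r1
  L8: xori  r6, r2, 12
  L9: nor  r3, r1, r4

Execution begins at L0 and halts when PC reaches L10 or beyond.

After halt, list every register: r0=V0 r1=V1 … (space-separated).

#0 add  r2, r0, r0 ; 0/0/0/0/15/7/1
#1 addi  r1, r2, 1 ; 0/1/0/0/15/7/1
#2 bne  r3, r5, L6 ; 0/1/0/0/15/7/1 ; →target
#3 or   r5, r2, r1 ; 0/1/0/0/15/1/1
#6 bne  r6, r5, L10 ; 0/1/0/0/15/1/1 ; →fallthru
#7 sub  r3, r1, r1 ; 0/1/0/0/15/1/1
#8 xori  r6, r2, 12 ; 0/1/0/0/15/1/12
#9 nor  r3, r1, r4 ; 0/1/0/65520/15/1/12

r0=0 r1=1 r2=0 r3=65520 r4=15 r5=1 r6=12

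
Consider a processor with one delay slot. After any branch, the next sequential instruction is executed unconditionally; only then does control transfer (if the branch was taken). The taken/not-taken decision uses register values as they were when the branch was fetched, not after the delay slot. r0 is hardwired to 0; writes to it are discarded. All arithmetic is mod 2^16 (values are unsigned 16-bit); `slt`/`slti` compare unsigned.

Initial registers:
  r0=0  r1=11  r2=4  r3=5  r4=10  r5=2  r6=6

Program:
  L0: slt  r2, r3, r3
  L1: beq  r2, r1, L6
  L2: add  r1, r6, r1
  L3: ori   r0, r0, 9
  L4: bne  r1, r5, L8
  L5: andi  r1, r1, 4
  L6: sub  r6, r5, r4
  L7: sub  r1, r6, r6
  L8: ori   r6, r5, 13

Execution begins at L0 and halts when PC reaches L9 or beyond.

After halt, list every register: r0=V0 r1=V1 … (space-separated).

r0=0 r1=0 r2=0 r3=5 r4=10 r5=2 r6=15

[0] slt  r2, r3, r3  →  {r0:0, r1:11, r2:0, r3:5, r4:10, r5:2, r6:6}
[1] beq  r2, r1, L6  →  {r0:0, r1:11, r2:0, r3:5, r4:10, r5:2, r6:6}  ⟨branch fallthrough⟩
[2] add  r1, r6, r1  →  {r0:0, r1:17, r2:0, r3:5, r4:10, r5:2, r6:6}
[3] ori   r0, r0, 9  →  {r0:0, r1:17, r2:0, r3:5, r4:10, r5:2, r6:6}
[4] bne  r1, r5, L8  →  {r0:0, r1:17, r2:0, r3:5, r4:10, r5:2, r6:6}  ⟨branch taken⟩
[5] andi  r1, r1, 4  →  {r0:0, r1:0, r2:0, r3:5, r4:10, r5:2, r6:6}
[8] ori   r6, r5, 13  →  {r0:0, r1:0, r2:0, r3:5, r4:10, r5:2, r6:15}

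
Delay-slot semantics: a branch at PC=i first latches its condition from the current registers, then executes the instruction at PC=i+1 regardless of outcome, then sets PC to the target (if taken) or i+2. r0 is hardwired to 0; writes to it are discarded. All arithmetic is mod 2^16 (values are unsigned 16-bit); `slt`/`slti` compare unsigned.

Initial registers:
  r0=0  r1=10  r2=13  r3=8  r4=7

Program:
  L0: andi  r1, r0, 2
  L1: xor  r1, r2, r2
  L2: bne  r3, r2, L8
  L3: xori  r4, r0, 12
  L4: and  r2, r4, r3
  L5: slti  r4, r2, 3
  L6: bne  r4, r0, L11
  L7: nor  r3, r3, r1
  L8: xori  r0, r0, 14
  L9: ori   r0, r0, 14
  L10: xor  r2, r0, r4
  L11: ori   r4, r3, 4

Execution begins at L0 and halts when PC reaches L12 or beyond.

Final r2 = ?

12

  step pc=0: andi  r1, r0, 2  regs=(0,0,13,8,7)
  step pc=1: xor  r1, r2, r2  regs=(0,0,13,8,7)
  step pc=2: bne  r3, r2, L8  cond=T  regs=(0,0,13,8,7)
  step pc=3: xori  r4, r0, 12  regs=(0,0,13,8,12)
  step pc=8: xori  r0, r0, 14  regs=(0,0,13,8,12)
  step pc=9: ori   r0, r0, 14  regs=(0,0,13,8,12)
  step pc=10: xor  r2, r0, r4  regs=(0,0,12,8,12)
  step pc=11: ori   r4, r3, 4  regs=(0,0,12,8,12)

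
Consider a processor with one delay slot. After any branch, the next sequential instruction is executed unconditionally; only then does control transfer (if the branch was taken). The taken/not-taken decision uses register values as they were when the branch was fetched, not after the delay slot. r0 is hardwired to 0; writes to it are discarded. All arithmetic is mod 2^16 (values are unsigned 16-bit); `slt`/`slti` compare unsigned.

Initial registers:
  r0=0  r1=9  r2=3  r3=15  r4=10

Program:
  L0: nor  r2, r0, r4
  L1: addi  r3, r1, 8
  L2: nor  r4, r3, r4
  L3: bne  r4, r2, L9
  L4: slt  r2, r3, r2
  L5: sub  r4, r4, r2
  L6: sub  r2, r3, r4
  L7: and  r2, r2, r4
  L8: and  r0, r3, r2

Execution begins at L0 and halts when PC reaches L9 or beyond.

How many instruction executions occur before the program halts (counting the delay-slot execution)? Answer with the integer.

  step pc=0: nor  r2, r0, r4  regs=(0,9,65525,15,10)
  step pc=1: addi  r3, r1, 8  regs=(0,9,65525,17,10)
  step pc=2: nor  r4, r3, r4  regs=(0,9,65525,17,65508)
  step pc=3: bne  r4, r2, L9  cond=T  regs=(0,9,65525,17,65508)
  step pc=4: slt  r2, r3, r2  regs=(0,9,1,17,65508)

5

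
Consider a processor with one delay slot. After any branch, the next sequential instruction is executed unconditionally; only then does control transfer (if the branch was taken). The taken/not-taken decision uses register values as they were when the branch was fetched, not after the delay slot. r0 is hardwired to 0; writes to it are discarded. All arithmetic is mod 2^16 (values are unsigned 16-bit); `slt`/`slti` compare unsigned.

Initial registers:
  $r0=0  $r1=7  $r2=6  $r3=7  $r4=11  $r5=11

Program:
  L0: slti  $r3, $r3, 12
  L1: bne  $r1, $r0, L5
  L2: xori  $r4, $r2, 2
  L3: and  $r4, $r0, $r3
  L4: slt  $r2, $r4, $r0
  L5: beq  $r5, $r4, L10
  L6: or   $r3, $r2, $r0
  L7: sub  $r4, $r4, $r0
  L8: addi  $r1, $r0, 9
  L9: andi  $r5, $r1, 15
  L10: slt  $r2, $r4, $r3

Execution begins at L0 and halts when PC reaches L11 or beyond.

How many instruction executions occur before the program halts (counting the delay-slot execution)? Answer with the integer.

#0 slti  $r3, $r3, 12 ; 0/7/6/1/11/11
#1 bne  $r1, $r0, L5 ; 0/7/6/1/11/11 ; →target
#2 xori  $r4, $r2, 2 ; 0/7/6/1/4/11
#5 beq  $r5, $r4, L10 ; 0/7/6/1/4/11 ; →fallthru
#6 or   $r3, $r2, $r0 ; 0/7/6/6/4/11
#7 sub  $r4, $r4, $r0 ; 0/7/6/6/4/11
#8 addi  $r1, $r0, 9 ; 0/9/6/6/4/11
#9 andi  $r5, $r1, 15 ; 0/9/6/6/4/9
#10 slt  $r2, $r4, $r3 ; 0/9/1/6/4/9

9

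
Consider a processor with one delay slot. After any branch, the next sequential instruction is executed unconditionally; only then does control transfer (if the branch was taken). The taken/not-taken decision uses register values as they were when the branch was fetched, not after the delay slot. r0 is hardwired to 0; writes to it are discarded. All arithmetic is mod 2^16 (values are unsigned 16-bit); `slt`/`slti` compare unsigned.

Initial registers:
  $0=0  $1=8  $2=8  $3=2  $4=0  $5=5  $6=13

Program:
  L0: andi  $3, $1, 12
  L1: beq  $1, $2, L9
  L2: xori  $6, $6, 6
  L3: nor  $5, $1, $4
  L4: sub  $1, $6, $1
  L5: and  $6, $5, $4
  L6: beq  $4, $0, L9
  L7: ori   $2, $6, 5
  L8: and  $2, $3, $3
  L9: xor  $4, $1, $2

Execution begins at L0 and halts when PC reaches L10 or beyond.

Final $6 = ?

11

#0 andi  $3, $1, 12 ; 0/8/8/8/0/5/13
#1 beq  $1, $2, L9 ; 0/8/8/8/0/5/13 ; →target
#2 xori  $6, $6, 6 ; 0/8/8/8/0/5/11
#9 xor  $4, $1, $2 ; 0/8/8/8/0/5/11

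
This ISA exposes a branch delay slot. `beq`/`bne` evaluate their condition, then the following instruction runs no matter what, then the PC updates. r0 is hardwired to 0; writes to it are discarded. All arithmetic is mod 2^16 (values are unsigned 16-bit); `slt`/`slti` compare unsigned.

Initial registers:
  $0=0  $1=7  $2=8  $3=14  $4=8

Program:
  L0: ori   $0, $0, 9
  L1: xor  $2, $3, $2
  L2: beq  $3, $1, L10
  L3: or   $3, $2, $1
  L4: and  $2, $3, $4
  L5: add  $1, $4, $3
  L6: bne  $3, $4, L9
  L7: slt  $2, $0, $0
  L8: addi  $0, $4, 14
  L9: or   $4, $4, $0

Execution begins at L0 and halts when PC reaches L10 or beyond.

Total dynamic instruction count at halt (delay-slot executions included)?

9

[0] ori   $0, $0, 9  →  {$0:0, $1:7, $2:8, $3:14, $4:8}
[1] xor  $2, $3, $2  →  {$0:0, $1:7, $2:6, $3:14, $4:8}
[2] beq  $3, $1, L10  →  {$0:0, $1:7, $2:6, $3:14, $4:8}  ⟨branch fallthrough⟩
[3] or   $3, $2, $1  →  {$0:0, $1:7, $2:6, $3:7, $4:8}
[4] and  $2, $3, $4  →  {$0:0, $1:7, $2:0, $3:7, $4:8}
[5] add  $1, $4, $3  →  {$0:0, $1:15, $2:0, $3:7, $4:8}
[6] bne  $3, $4, L9  →  {$0:0, $1:15, $2:0, $3:7, $4:8}  ⟨branch taken⟩
[7] slt  $2, $0, $0  →  {$0:0, $1:15, $2:0, $3:7, $4:8}
[9] or   $4, $4, $0  →  {$0:0, $1:15, $2:0, $3:7, $4:8}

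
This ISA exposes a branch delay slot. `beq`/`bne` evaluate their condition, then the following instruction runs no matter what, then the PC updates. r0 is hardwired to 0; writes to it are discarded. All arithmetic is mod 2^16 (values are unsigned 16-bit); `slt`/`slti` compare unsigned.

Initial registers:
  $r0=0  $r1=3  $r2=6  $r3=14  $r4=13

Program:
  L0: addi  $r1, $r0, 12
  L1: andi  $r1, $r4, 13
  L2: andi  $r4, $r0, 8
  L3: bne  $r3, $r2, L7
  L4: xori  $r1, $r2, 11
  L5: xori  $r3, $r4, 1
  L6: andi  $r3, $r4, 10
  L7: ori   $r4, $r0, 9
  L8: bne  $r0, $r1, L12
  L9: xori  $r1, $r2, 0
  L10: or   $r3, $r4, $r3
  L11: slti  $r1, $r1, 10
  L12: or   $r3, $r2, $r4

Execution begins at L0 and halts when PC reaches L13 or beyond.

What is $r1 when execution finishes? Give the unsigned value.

6

  step pc=0: addi  $r1, $r0, 12  regs=(0,12,6,14,13)
  step pc=1: andi  $r1, $r4, 13  regs=(0,13,6,14,13)
  step pc=2: andi  $r4, $r0, 8  regs=(0,13,6,14,0)
  step pc=3: bne  $r3, $r2, L7  cond=T  regs=(0,13,6,14,0)
  step pc=4: xori  $r1, $r2, 11  regs=(0,13,6,14,0)
  step pc=7: ori   $r4, $r0, 9  regs=(0,13,6,14,9)
  step pc=8: bne  $r0, $r1, L12  cond=T  regs=(0,13,6,14,9)
  step pc=9: xori  $r1, $r2, 0  regs=(0,6,6,14,9)
  step pc=12: or   $r3, $r2, $r4  regs=(0,6,6,15,9)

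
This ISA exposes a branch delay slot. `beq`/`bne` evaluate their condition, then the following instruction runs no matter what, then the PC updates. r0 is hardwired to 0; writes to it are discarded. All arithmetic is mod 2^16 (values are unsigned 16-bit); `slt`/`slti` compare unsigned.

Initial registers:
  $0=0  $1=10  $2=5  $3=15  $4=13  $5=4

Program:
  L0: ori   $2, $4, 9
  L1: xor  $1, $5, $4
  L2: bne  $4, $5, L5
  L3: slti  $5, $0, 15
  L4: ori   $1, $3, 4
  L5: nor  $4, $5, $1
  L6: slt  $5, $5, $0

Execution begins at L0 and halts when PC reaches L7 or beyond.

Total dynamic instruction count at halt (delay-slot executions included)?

6

[0] ori   $2, $4, 9  →  {$0:0, $1:10, $2:13, $3:15, $4:13, $5:4}
[1] xor  $1, $5, $4  →  {$0:0, $1:9, $2:13, $3:15, $4:13, $5:4}
[2] bne  $4, $5, L5  →  {$0:0, $1:9, $2:13, $3:15, $4:13, $5:4}  ⟨branch taken⟩
[3] slti  $5, $0, 15  →  {$0:0, $1:9, $2:13, $3:15, $4:13, $5:1}
[5] nor  $4, $5, $1  →  {$0:0, $1:9, $2:13, $3:15, $4:65526, $5:1}
[6] slt  $5, $5, $0  →  {$0:0, $1:9, $2:13, $3:15, $4:65526, $5:0}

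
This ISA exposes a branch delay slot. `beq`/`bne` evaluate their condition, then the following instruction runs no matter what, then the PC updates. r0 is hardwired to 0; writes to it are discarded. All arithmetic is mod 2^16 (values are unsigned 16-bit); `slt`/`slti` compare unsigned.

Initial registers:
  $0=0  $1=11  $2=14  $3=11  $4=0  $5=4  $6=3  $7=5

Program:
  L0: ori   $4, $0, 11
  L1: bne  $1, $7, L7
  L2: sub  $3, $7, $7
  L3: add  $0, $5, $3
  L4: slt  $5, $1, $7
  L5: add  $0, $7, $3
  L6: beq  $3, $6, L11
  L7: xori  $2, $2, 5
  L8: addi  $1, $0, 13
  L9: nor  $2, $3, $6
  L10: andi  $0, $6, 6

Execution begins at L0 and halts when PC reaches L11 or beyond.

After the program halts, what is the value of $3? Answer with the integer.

#0 ori   $4, $0, 11 ; 0/11/14/11/11/4/3/5
#1 bne  $1, $7, L7 ; 0/11/14/11/11/4/3/5 ; →target
#2 sub  $3, $7, $7 ; 0/11/14/0/11/4/3/5
#7 xori  $2, $2, 5 ; 0/11/11/0/11/4/3/5
#8 addi  $1, $0, 13 ; 0/13/11/0/11/4/3/5
#9 nor  $2, $3, $6 ; 0/13/65532/0/11/4/3/5
#10 andi  $0, $6, 6 ; 0/13/65532/0/11/4/3/5

0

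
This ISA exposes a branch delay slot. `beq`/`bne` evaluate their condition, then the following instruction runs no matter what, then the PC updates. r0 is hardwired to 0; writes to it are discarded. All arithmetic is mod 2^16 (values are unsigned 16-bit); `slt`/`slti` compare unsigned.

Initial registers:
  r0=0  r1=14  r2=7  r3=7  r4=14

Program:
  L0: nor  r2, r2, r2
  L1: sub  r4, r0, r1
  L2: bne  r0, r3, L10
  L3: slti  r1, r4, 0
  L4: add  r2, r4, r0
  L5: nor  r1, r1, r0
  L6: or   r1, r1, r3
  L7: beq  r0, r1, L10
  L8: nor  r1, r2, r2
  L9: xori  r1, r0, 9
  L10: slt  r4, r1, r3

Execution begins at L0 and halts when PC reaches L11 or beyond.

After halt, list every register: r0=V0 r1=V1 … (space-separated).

  step pc=0: nor  r2, r2, r2  regs=(0,14,65528,7,14)
  step pc=1: sub  r4, r0, r1  regs=(0,14,65528,7,65522)
  step pc=2: bne  r0, r3, L10  cond=T  regs=(0,14,65528,7,65522)
  step pc=3: slti  r1, r4, 0  regs=(0,0,65528,7,65522)
  step pc=10: slt  r4, r1, r3  regs=(0,0,65528,7,1)

r0=0 r1=0 r2=65528 r3=7 r4=1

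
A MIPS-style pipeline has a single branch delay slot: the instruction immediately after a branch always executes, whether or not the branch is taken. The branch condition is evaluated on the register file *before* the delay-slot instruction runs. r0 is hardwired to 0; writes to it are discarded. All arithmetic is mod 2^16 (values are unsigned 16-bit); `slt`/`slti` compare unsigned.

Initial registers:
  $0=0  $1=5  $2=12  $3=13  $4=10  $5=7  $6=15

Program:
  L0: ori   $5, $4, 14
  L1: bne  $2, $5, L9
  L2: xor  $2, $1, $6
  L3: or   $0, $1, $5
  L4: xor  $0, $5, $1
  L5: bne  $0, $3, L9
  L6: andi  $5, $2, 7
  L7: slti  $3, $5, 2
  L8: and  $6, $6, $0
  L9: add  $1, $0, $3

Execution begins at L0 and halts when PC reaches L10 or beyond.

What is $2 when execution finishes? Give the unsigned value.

[0] ori   $5, $4, 14  →  {$0:0, $1:5, $2:12, $3:13, $4:10, $5:14, $6:15}
[1] bne  $2, $5, L9  →  {$0:0, $1:5, $2:12, $3:13, $4:10, $5:14, $6:15}  ⟨branch taken⟩
[2] xor  $2, $1, $6  →  {$0:0, $1:5, $2:10, $3:13, $4:10, $5:14, $6:15}
[9] add  $1, $0, $3  →  {$0:0, $1:13, $2:10, $3:13, $4:10, $5:14, $6:15}

10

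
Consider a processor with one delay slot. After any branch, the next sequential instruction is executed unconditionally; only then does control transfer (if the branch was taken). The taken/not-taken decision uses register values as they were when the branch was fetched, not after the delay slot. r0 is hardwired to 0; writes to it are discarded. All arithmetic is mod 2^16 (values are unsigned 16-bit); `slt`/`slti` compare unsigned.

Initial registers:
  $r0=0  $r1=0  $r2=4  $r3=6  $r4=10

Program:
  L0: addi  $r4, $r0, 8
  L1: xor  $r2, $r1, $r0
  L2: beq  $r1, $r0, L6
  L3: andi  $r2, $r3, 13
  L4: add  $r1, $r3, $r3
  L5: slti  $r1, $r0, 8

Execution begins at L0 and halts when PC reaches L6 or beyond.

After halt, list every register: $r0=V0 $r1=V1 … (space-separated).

  step pc=0: addi  $r4, $r0, 8  regs=(0,0,4,6,8)
  step pc=1: xor  $r2, $r1, $r0  regs=(0,0,0,6,8)
  step pc=2: beq  $r1, $r0, L6  cond=T  regs=(0,0,0,6,8)
  step pc=3: andi  $r2, $r3, 13  regs=(0,0,4,6,8)

$r0=0 $r1=0 $r2=4 $r3=6 $r4=8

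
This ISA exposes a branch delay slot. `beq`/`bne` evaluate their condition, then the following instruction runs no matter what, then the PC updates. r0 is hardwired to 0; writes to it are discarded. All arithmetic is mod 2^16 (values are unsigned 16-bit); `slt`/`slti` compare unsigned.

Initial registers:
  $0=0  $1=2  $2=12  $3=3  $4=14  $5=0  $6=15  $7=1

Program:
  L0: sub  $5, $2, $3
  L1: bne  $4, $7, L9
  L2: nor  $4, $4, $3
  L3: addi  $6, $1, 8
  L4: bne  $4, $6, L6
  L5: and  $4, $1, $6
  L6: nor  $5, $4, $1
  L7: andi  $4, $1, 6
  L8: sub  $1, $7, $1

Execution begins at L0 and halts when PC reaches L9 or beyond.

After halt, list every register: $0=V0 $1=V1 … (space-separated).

#0 sub  $5, $2, $3 ; 0/2/12/3/14/9/15/1
#1 bne  $4, $7, L9 ; 0/2/12/3/14/9/15/1 ; →target
#2 nor  $4, $4, $3 ; 0/2/12/3/65520/9/15/1

$0=0 $1=2 $2=12 $3=3 $4=65520 $5=9 $6=15 $7=1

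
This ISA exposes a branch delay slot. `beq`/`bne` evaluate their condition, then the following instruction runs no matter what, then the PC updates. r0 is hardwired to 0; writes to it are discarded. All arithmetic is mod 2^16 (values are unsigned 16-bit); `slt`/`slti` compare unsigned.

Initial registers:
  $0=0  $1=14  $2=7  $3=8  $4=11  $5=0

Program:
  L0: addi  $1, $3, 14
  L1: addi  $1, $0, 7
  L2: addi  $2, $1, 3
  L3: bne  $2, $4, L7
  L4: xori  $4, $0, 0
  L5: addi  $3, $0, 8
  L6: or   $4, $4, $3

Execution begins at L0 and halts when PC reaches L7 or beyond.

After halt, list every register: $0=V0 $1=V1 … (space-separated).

[0] addi  $1, $3, 14  →  {$0:0, $1:22, $2:7, $3:8, $4:11, $5:0}
[1] addi  $1, $0, 7  →  {$0:0, $1:7, $2:7, $3:8, $4:11, $5:0}
[2] addi  $2, $1, 3  →  {$0:0, $1:7, $2:10, $3:8, $4:11, $5:0}
[3] bne  $2, $4, L7  →  {$0:0, $1:7, $2:10, $3:8, $4:11, $5:0}  ⟨branch taken⟩
[4] xori  $4, $0, 0  →  {$0:0, $1:7, $2:10, $3:8, $4:0, $5:0}

$0=0 $1=7 $2=10 $3=8 $4=0 $5=0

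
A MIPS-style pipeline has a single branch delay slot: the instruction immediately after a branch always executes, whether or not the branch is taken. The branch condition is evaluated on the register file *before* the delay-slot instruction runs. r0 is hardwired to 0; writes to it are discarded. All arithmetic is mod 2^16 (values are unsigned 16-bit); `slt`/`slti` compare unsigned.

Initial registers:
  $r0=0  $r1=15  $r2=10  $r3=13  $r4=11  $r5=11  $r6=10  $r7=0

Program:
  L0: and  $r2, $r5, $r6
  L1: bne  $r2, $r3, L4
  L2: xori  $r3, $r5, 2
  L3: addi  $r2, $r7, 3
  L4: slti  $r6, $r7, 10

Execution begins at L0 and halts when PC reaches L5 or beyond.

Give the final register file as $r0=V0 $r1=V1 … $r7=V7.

[0] and  $r2, $r5, $r6  →  {$r0:0, $r1:15, $r2:10, $r3:13, $r4:11, $r5:11, $r6:10, $r7:0}
[1] bne  $r2, $r3, L4  →  {$r0:0, $r1:15, $r2:10, $r3:13, $r4:11, $r5:11, $r6:10, $r7:0}  ⟨branch taken⟩
[2] xori  $r3, $r5, 2  →  {$r0:0, $r1:15, $r2:10, $r3:9, $r4:11, $r5:11, $r6:10, $r7:0}
[4] slti  $r6, $r7, 10  →  {$r0:0, $r1:15, $r2:10, $r3:9, $r4:11, $r5:11, $r6:1, $r7:0}

$r0=0 $r1=15 $r2=10 $r3=9 $r4=11 $r5=11 $r6=1 $r7=0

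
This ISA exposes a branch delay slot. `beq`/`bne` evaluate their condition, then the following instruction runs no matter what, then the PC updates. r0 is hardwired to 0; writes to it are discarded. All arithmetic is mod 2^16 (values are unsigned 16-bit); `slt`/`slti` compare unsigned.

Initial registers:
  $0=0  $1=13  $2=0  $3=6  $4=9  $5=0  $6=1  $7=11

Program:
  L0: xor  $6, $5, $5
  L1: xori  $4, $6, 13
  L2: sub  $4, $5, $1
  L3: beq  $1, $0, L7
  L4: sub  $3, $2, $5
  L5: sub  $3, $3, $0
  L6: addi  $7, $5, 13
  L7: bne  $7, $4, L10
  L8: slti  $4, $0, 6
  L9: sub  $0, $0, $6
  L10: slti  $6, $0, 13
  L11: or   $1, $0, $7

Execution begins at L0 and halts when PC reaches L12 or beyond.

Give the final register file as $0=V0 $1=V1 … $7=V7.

  step pc=0: xor  $6, $5, $5  regs=(0,13,0,6,9,0,0,11)
  step pc=1: xori  $4, $6, 13  regs=(0,13,0,6,13,0,0,11)
  step pc=2: sub  $4, $5, $1  regs=(0,13,0,6,65523,0,0,11)
  step pc=3: beq  $1, $0, L7  cond=F  regs=(0,13,0,6,65523,0,0,11)
  step pc=4: sub  $3, $2, $5  regs=(0,13,0,0,65523,0,0,11)
  step pc=5: sub  $3, $3, $0  regs=(0,13,0,0,65523,0,0,11)
  step pc=6: addi  $7, $5, 13  regs=(0,13,0,0,65523,0,0,13)
  step pc=7: bne  $7, $4, L10  cond=T  regs=(0,13,0,0,65523,0,0,13)
  step pc=8: slti  $4, $0, 6  regs=(0,13,0,0,1,0,0,13)
  step pc=10: slti  $6, $0, 13  regs=(0,13,0,0,1,0,1,13)
  step pc=11: or   $1, $0, $7  regs=(0,13,0,0,1,0,1,13)

$0=0 $1=13 $2=0 $3=0 $4=1 $5=0 $6=1 $7=13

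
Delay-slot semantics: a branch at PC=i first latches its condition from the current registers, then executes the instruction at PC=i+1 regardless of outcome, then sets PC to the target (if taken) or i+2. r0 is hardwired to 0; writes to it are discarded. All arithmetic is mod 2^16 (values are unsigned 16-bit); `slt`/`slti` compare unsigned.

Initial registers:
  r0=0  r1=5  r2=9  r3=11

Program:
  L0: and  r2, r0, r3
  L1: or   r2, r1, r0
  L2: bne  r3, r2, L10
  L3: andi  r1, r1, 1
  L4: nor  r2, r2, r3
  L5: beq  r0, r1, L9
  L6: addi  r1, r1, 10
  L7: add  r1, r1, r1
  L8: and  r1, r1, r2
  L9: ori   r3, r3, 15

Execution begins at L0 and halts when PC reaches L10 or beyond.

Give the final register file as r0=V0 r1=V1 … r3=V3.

#0 and  r2, r0, r3 ; 0/5/0/11
#1 or   r2, r1, r0 ; 0/5/5/11
#2 bne  r3, r2, L10 ; 0/5/5/11 ; →target
#3 andi  r1, r1, 1 ; 0/1/5/11

r0=0 r1=1 r2=5 r3=11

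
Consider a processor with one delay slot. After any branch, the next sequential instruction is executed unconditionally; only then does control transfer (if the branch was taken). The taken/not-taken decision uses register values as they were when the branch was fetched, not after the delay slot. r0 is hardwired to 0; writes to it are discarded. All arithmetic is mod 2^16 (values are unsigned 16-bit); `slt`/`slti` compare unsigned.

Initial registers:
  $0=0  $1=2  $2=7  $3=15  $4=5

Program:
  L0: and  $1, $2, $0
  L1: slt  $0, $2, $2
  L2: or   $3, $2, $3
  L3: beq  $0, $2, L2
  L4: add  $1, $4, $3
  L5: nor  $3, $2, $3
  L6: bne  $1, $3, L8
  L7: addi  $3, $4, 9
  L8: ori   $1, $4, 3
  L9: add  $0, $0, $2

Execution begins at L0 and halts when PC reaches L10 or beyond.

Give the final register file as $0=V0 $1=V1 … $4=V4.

$0=0 $1=7 $2=7 $3=14 $4=5

  step pc=0: and  $1, $2, $0  regs=(0,0,7,15,5)
  step pc=1: slt  $0, $2, $2  regs=(0,0,7,15,5)
  step pc=2: or   $3, $2, $3  regs=(0,0,7,15,5)
  step pc=3: beq  $0, $2, L2  cond=F  regs=(0,0,7,15,5)
  step pc=4: add  $1, $4, $3  regs=(0,20,7,15,5)
  step pc=5: nor  $3, $2, $3  regs=(0,20,7,65520,5)
  step pc=6: bne  $1, $3, L8  cond=T  regs=(0,20,7,65520,5)
  step pc=7: addi  $3, $4, 9  regs=(0,20,7,14,5)
  step pc=8: ori   $1, $4, 3  regs=(0,7,7,14,5)
  step pc=9: add  $0, $0, $2  regs=(0,7,7,14,5)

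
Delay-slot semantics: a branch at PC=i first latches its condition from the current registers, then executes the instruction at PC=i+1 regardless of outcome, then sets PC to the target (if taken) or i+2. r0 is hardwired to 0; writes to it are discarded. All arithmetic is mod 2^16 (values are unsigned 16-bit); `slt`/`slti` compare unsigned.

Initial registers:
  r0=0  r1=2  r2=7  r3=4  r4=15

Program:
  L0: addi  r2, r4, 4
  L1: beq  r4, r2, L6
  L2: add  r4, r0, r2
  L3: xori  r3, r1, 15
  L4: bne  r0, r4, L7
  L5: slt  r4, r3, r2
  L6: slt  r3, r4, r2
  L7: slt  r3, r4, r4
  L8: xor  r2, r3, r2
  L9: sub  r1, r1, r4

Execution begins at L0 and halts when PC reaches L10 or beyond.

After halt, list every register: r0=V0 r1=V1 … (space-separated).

[0] addi  r2, r4, 4  →  {r0:0, r1:2, r2:19, r3:4, r4:15}
[1] beq  r4, r2, L6  →  {r0:0, r1:2, r2:19, r3:4, r4:15}  ⟨branch fallthrough⟩
[2] add  r4, r0, r2  →  {r0:0, r1:2, r2:19, r3:4, r4:19}
[3] xori  r3, r1, 15  →  {r0:0, r1:2, r2:19, r3:13, r4:19}
[4] bne  r0, r4, L7  →  {r0:0, r1:2, r2:19, r3:13, r4:19}  ⟨branch taken⟩
[5] slt  r4, r3, r2  →  {r0:0, r1:2, r2:19, r3:13, r4:1}
[7] slt  r3, r4, r4  →  {r0:0, r1:2, r2:19, r3:0, r4:1}
[8] xor  r2, r3, r2  →  {r0:0, r1:2, r2:19, r3:0, r4:1}
[9] sub  r1, r1, r4  →  {r0:0, r1:1, r2:19, r3:0, r4:1}

r0=0 r1=1 r2=19 r3=0 r4=1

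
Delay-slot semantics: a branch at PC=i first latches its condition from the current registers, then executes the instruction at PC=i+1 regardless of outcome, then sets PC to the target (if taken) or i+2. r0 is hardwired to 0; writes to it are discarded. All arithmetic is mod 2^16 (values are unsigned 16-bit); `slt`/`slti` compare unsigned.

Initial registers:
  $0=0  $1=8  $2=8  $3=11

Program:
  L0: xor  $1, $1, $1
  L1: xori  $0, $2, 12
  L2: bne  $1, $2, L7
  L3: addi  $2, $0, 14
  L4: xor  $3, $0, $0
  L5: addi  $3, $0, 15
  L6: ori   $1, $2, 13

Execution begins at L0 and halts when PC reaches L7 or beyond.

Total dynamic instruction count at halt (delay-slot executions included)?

[0] xor  $1, $1, $1  →  {$0:0, $1:0, $2:8, $3:11}
[1] xori  $0, $2, 12  →  {$0:0, $1:0, $2:8, $3:11}
[2] bne  $1, $2, L7  →  {$0:0, $1:0, $2:8, $3:11}  ⟨branch taken⟩
[3] addi  $2, $0, 14  →  {$0:0, $1:0, $2:14, $3:11}

4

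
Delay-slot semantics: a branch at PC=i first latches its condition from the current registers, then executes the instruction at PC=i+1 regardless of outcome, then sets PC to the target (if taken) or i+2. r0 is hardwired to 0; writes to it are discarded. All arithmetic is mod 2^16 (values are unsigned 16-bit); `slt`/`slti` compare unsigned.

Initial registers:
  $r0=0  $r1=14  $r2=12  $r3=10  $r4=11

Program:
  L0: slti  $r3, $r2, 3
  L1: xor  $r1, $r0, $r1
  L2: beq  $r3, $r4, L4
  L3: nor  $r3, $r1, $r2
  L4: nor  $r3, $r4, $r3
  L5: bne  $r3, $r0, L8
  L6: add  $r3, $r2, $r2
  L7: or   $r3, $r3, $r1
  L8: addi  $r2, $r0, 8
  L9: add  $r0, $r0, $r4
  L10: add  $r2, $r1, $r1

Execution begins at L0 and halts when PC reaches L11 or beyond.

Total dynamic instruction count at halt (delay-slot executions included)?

#0 slti  $r3, $r2, 3 ; 0/14/12/0/11
#1 xor  $r1, $r0, $r1 ; 0/14/12/0/11
#2 beq  $r3, $r4, L4 ; 0/14/12/0/11 ; →fallthru
#3 nor  $r3, $r1, $r2 ; 0/14/12/65521/11
#4 nor  $r3, $r4, $r3 ; 0/14/12/4/11
#5 bne  $r3, $r0, L8 ; 0/14/12/4/11 ; →target
#6 add  $r3, $r2, $r2 ; 0/14/12/24/11
#8 addi  $r2, $r0, 8 ; 0/14/8/24/11
#9 add  $r0, $r0, $r4 ; 0/14/8/24/11
#10 add  $r2, $r1, $r1 ; 0/14/28/24/11

10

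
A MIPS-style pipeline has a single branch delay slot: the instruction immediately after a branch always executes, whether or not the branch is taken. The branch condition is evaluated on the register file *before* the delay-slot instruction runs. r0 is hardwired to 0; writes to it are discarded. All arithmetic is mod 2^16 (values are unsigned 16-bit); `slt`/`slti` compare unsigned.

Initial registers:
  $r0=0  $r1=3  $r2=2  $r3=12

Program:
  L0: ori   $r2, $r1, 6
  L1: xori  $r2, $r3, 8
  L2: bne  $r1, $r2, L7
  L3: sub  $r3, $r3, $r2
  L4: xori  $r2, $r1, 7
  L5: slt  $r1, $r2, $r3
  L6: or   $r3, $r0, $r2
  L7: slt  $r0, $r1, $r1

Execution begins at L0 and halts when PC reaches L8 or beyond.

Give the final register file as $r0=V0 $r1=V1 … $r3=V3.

$r0=0 $r1=3 $r2=4 $r3=8

  step pc=0: ori   $r2, $r1, 6  regs=(0,3,7,12)
  step pc=1: xori  $r2, $r3, 8  regs=(0,3,4,12)
  step pc=2: bne  $r1, $r2, L7  cond=T  regs=(0,3,4,12)
  step pc=3: sub  $r3, $r3, $r2  regs=(0,3,4,8)
  step pc=7: slt  $r0, $r1, $r1  regs=(0,3,4,8)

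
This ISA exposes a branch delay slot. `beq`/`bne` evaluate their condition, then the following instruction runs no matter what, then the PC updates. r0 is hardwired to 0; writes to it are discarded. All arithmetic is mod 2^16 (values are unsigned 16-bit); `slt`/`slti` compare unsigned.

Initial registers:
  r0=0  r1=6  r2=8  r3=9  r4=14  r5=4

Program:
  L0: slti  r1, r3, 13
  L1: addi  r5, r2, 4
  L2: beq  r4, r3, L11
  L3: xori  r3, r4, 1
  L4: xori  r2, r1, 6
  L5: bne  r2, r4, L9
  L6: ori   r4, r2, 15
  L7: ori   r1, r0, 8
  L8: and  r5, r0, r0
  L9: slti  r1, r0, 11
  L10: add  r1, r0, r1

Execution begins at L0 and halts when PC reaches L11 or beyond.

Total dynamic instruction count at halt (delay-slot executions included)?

9

#0 slti  r1, r3, 13 ; 0/1/8/9/14/4
#1 addi  r5, r2, 4 ; 0/1/8/9/14/12
#2 beq  r4, r3, L11 ; 0/1/8/9/14/12 ; →fallthru
#3 xori  r3, r4, 1 ; 0/1/8/15/14/12
#4 xori  r2, r1, 6 ; 0/1/7/15/14/12
#5 bne  r2, r4, L9 ; 0/1/7/15/14/12 ; →target
#6 ori   r4, r2, 15 ; 0/1/7/15/15/12
#9 slti  r1, r0, 11 ; 0/1/7/15/15/12
#10 add  r1, r0, r1 ; 0/1/7/15/15/12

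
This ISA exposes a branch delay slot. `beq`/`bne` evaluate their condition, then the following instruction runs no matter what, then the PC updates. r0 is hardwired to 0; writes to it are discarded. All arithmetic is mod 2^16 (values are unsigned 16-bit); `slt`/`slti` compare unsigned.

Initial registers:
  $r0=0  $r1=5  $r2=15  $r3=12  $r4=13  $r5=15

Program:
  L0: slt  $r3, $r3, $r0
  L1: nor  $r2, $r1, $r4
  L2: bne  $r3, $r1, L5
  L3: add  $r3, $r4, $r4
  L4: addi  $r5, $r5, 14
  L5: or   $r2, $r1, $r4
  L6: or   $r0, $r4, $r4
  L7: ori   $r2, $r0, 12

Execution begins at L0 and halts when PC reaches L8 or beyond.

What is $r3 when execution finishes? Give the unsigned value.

26

PC=0  slt  $r3, $r3, $r0     | $r0=0 $r1=5 $r2=15 $r3=0 $r4=13 $r5=15
PC=1  nor  $r2, $r1, $r4     | $r0=0 $r1=5 $r2=65522 $r3=0 $r4=13 $r5=15
PC=2  bne  $r3, $r1, L5      | $r0=0 $r1=5 $r2=65522 $r3=0 $r4=13 $r5=15  [TAKEN]
PC=3  add  $r3, $r4, $r4     | $r0=0 $r1=5 $r2=65522 $r3=26 $r4=13 $r5=15
PC=5  or   $r2, $r1, $r4     | $r0=0 $r1=5 $r2=13 $r3=26 $r4=13 $r5=15
PC=6  or   $r0, $r4, $r4     | $r0=0 $r1=5 $r2=13 $r3=26 $r4=13 $r5=15
PC=7  ori   $r2, $r0, 12     | $r0=0 $r1=5 $r2=12 $r3=26 $r4=13 $r5=15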